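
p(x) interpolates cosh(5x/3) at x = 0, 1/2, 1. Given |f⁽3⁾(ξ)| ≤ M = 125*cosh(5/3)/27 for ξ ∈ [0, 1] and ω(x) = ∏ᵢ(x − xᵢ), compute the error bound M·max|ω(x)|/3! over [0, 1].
125*sqrt(3)*cosh(5/3)/5832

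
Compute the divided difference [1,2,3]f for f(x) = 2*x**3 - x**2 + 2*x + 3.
11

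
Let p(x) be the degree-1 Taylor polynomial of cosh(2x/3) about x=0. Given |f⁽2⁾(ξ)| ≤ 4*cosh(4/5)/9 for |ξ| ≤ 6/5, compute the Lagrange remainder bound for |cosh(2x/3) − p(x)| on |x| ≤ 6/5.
8*cosh(4/5)/25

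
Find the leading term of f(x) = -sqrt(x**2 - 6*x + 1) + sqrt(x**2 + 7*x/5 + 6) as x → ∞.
37/10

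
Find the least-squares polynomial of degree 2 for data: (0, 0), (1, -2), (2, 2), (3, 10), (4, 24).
-2/35 + (-30/7)x + (18/7)x²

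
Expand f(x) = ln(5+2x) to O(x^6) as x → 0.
log(5) + 2*x/5 - 2*x**2/25 + 8*x**3/375 - 4*x**4/625 + 32*x**5/15625 + O(x**6)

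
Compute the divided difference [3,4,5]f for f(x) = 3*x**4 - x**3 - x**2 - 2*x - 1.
278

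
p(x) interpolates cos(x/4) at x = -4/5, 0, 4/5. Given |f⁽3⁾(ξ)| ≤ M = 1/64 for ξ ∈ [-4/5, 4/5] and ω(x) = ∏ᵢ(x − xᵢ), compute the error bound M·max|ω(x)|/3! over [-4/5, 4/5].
sqrt(3)/3375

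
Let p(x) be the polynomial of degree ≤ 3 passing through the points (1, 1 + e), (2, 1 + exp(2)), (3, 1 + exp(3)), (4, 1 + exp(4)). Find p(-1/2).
-35*exp(4)/16 - 189*exp(2)/16 + 1 + 105*e/16 + 135*exp(3)/16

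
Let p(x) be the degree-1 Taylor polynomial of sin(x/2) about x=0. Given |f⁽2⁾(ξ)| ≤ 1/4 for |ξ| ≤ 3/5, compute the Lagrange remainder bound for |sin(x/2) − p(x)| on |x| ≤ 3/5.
9/200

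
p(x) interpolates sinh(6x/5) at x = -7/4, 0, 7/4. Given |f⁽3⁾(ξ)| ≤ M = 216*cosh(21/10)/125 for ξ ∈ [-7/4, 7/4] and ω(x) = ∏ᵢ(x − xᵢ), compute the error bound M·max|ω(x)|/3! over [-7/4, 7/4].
343*sqrt(3)*cosh(21/10)/1000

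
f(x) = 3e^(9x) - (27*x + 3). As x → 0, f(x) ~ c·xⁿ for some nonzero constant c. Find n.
2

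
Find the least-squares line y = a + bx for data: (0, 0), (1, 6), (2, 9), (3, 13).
a = 7/10, b = 21/5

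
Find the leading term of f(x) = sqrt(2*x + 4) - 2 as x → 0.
x/2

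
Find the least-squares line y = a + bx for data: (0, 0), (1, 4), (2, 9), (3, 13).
a = -1/10, b = 22/5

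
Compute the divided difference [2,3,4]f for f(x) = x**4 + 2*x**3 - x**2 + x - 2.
72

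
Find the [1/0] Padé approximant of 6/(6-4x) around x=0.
2*x/3 + 1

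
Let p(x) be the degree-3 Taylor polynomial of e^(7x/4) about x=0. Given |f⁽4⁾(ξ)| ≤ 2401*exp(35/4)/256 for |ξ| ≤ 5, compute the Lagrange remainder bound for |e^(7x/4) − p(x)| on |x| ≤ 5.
1500625*exp(35/4)/6144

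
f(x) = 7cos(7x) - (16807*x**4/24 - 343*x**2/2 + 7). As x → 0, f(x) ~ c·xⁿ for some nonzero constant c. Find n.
6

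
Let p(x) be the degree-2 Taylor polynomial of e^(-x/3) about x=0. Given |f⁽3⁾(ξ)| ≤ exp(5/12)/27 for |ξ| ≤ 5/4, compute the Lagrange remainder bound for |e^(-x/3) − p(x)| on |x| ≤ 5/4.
125*exp(5/12)/10368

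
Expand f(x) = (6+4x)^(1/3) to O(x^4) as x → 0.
6**(1/3) + 2*6**(1/3)*x/9 - 4*6**(1/3)*x**2/81 + 40*6**(1/3)*x**3/2187 + O(x**4)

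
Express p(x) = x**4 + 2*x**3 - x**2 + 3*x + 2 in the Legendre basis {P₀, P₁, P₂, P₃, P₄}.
(28/15)P₀ + (21/5)P₁ + (-2/21)P₂ + (4/5)P₃ + (8/35)P₄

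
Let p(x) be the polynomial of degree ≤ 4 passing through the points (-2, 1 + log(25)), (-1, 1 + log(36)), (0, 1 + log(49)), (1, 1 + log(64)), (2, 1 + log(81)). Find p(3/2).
1 + log(384*3**(17/32)*5**(59/64)*7**(29/32)/245)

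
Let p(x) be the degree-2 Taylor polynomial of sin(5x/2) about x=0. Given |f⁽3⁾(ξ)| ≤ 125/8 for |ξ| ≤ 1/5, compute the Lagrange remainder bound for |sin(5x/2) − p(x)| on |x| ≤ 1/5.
1/48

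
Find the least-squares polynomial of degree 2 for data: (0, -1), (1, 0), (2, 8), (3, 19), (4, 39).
-33/35 + (-127/70)x + (41/14)x²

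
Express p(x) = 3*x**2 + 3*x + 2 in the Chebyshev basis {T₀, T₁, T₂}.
(7/2)T₀ + (3)T₁ + (3/2)T₂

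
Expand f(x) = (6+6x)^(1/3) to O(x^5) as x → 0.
6**(1/3) + 6**(1/3)*x/3 - 6**(1/3)*x**2/9 + 5*6**(1/3)*x**3/81 - 10*6**(1/3)*x**4/243 + O(x**5)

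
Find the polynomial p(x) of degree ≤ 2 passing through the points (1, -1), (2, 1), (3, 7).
2*x**2 - 4*x + 1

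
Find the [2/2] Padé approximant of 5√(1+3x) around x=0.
(225*x**2/16 + 75*x/4 + 5)/(9*x**2/16 + 9*x/4 + 1)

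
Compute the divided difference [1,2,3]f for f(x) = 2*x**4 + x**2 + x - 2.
51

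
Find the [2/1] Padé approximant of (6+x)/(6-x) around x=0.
(x/6 + 1)/(1 - x/6)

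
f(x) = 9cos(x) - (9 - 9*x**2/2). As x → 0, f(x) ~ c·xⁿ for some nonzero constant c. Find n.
4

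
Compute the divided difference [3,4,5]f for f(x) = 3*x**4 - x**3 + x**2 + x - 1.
280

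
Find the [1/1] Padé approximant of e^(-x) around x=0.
(1 - x/2)/(x/2 + 1)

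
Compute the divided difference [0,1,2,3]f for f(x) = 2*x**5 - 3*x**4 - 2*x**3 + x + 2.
30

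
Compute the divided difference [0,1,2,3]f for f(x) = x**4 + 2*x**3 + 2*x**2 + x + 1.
8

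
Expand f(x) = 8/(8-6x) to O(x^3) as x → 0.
1 + 3*x/4 + 9*x**2/16 + O(x**3)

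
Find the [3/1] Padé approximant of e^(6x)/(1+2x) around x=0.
(9*x**3/4 + 9*x**2/2 + 21*x/8 + 1)/(1 - 11*x/8)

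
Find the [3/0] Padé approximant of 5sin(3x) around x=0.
-45*x**3/2 + 15*x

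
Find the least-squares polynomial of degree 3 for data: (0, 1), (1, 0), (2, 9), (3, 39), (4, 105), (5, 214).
23/21 + (-160/63)x + (-29/42)x² + (35/18)x³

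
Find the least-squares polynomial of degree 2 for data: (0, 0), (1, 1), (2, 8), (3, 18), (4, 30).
-3/7 + (39/70)x + (25/14)x²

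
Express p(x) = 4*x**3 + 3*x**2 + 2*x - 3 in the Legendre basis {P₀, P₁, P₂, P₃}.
(-2)P₀ + (22/5)P₁ + (2)P₂ + (8/5)P₃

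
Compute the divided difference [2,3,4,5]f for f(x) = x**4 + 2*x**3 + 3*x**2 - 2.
16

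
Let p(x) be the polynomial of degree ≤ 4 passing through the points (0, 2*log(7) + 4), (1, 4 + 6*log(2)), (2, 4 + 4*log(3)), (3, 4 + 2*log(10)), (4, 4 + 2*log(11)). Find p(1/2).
4 + log(128*11**(59/64)*3**(13/16)*5**(7/16)*7**(35/64)/297)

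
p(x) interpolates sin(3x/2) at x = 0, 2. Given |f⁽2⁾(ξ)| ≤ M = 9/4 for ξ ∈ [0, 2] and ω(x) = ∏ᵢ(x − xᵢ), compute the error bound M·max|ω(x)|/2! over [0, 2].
9/8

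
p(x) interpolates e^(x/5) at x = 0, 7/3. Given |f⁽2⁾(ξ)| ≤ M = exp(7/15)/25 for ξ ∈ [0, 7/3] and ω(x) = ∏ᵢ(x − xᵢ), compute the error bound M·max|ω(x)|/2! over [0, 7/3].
49*exp(7/15)/1800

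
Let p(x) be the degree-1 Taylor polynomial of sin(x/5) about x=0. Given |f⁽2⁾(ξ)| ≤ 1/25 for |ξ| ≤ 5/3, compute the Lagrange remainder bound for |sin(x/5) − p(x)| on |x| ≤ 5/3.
1/18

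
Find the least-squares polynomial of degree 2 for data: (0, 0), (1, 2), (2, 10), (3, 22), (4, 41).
1/35 + (-23/35)x + (19/7)x²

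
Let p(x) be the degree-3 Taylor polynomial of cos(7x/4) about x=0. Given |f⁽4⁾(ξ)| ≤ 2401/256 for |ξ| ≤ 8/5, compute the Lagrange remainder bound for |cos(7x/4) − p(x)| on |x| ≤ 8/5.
4802/1875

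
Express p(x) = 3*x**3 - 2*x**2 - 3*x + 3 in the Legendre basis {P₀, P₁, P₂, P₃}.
(7/3)P₀ + (-6/5)P₁ + (-4/3)P₂ + (6/5)P₃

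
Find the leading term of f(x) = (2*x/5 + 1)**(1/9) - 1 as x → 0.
2*x/45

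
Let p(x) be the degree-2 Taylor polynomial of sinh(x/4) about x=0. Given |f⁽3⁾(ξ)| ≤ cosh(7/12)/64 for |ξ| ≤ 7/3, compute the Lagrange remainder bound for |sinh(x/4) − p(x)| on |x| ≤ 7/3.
343*cosh(7/12)/10368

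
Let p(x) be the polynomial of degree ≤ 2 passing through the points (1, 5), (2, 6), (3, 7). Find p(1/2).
9/2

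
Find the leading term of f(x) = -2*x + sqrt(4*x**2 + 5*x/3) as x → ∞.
5/12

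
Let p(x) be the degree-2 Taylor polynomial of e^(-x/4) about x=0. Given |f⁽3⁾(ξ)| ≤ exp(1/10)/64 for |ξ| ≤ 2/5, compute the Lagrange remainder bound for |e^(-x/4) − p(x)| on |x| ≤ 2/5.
exp(1/10)/6000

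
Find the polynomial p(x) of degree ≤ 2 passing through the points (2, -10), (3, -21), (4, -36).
-2*x**2 - x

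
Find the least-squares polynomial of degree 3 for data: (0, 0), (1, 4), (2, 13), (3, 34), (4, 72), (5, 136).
-1/21 + (248/63)x + (-19/21)x² + (10/9)x³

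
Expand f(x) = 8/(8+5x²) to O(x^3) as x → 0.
1 - 5*x**2/8 + O(x**3)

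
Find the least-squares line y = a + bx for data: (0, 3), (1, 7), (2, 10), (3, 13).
a = 33/10, b = 33/10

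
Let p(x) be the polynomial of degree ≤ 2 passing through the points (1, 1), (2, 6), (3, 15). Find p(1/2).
0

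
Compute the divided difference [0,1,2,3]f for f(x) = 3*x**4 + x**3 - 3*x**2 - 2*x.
19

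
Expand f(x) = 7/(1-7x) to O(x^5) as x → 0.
7 + 49*x + 343*x**2 + 2401*x**3 + 16807*x**4 + O(x**5)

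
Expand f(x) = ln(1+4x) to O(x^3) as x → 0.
4*x - 8*x**2 + O(x**3)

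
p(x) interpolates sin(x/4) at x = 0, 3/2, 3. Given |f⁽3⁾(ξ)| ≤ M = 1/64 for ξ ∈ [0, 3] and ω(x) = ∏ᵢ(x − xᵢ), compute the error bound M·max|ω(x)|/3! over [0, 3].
sqrt(3)/512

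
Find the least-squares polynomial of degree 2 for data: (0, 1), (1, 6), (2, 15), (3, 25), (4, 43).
44/35 + (181/70)x + (27/14)x²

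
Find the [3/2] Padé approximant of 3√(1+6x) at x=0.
(81*x**3/4 + 243*x**2/4 + 27*x + 3)/(27*x**2/4 + 6*x + 1)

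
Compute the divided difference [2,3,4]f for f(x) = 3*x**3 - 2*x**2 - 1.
25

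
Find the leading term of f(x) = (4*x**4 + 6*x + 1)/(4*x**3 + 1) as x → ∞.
x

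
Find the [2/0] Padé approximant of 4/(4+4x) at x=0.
x**2 - x + 1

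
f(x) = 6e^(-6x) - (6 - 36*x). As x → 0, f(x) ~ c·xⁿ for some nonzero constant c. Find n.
2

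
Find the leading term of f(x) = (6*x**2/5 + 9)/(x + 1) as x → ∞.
6*x/5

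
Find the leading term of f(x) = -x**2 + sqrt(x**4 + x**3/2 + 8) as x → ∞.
x/4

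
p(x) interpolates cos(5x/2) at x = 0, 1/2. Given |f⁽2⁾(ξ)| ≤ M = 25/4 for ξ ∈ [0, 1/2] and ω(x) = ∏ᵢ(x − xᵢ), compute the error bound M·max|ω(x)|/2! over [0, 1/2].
25/128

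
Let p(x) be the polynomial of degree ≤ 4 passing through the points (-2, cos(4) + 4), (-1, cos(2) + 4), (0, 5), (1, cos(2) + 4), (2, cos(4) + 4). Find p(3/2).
21*cos(2)/16 + 15*cos(4)/64 + 221/64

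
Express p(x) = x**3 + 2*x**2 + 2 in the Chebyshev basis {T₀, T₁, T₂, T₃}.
(3)T₀ + (3/4)T₁ + T₂ + (1/4)T₃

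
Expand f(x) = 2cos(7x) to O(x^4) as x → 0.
2 - 49*x**2 + O(x**4)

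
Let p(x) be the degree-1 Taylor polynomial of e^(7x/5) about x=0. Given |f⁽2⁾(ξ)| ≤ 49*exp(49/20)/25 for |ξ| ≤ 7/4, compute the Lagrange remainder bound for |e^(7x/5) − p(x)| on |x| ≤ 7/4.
2401*exp(49/20)/800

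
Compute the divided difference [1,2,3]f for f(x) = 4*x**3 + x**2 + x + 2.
25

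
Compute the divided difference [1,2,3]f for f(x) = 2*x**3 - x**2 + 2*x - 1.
11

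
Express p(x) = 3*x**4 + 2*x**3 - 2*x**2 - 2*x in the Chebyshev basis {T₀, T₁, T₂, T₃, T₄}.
(1/8)T₀ + (-1/2)T₁ + (1/2)T₂ + (1/2)T₃ + (3/8)T₄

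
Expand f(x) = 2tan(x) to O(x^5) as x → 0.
2*x + 2*x**3/3 + O(x**5)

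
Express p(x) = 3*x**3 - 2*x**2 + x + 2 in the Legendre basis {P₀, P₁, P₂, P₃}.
(4/3)P₀ + (14/5)P₁ + (-4/3)P₂ + (6/5)P₃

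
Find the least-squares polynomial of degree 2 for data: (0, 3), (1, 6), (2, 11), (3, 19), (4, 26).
97/35 + (193/70)x + (11/14)x²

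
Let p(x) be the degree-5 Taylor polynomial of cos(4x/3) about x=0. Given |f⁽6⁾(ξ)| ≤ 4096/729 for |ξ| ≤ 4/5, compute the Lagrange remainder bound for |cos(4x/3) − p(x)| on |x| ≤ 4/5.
1048576/512578125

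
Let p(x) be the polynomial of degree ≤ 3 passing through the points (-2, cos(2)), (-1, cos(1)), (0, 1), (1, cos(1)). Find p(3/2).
-35/16 - 5*cos(2)/16 + 7*cos(1)/2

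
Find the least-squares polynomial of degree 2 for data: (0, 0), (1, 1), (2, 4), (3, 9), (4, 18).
6/35 + (-26/35)x + (9/7)x²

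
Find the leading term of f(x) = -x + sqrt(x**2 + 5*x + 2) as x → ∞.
5/2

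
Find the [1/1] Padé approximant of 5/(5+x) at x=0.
1/(x/5 + 1)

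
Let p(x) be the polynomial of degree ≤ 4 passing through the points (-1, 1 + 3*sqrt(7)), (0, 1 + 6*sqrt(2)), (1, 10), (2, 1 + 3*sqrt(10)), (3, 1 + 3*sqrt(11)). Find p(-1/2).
-251/64 - 15*sqrt(11)/128 + 21*sqrt(10)/32 + 105*sqrt(7)/128 + 105*sqrt(2)/16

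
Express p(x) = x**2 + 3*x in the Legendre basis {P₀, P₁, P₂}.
(1/3)P₀ + (3)P₁ + (2/3)P₂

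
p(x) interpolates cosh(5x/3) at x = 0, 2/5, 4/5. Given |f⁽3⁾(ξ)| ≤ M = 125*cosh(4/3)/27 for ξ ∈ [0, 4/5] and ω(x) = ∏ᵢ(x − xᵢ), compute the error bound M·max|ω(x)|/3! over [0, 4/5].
8*sqrt(3)*cosh(4/3)/729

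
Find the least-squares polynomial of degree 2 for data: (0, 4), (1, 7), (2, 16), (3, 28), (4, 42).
25/7 + (179/70)x + (25/14)x²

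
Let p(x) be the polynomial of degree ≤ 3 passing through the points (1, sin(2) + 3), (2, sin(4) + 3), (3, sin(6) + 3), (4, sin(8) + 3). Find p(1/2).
21*sin(6)/16 - 5*sin(8)/16 - 35*sin(4)/16 + 35*sin(2)/16 + 3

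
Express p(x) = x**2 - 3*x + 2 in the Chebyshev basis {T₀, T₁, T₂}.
(5/2)T₀ + (-3)T₁ + (1/2)T₂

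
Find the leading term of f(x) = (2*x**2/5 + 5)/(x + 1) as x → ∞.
2*x/5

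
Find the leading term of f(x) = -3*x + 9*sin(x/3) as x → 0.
-x**3/18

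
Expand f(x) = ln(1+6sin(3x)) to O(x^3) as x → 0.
18*x - 162*x**2 + O(x**3)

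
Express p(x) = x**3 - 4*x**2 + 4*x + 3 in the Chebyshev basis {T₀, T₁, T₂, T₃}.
T₀ + (19/4)T₁ + (-2)T₂ + (1/4)T₃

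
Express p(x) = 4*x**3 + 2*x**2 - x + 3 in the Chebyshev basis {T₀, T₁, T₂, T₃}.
(4)T₀ + (2)T₁ + T₂ + T₃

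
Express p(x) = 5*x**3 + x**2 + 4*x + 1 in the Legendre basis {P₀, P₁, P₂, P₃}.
(4/3)P₀ + (7)P₁ + (2/3)P₂ + (2)P₃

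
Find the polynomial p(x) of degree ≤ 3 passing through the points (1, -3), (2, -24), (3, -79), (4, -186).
-3*x**3 + x**2 - 3*x + 2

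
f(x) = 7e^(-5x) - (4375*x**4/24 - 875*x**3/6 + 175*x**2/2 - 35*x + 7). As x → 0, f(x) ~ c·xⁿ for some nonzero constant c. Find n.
5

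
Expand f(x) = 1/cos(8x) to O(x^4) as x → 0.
1 + 32*x**2 + O(x**4)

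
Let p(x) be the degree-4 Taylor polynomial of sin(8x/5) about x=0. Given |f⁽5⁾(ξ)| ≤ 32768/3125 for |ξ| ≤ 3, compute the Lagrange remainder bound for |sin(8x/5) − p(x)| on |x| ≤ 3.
331776/15625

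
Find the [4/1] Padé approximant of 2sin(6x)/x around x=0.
648*x**4/5 - 72*x**2 + 12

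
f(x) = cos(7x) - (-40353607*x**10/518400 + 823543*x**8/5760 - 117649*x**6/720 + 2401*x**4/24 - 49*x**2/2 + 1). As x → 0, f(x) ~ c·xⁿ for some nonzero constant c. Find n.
12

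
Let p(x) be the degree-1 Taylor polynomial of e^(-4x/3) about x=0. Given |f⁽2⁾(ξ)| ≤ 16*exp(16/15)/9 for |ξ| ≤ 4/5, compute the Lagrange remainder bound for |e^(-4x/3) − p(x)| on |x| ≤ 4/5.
128*exp(16/15)/225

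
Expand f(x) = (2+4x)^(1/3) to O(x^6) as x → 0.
2**(1/3) + 2*2**(1/3)*x/3 - 4*2**(1/3)*x**2/9 + 40*2**(1/3)*x**3/81 - 160*2**(1/3)*x**4/243 + 704*2**(1/3)*x**5/729 + O(x**6)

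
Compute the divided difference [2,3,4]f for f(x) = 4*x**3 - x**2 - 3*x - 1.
35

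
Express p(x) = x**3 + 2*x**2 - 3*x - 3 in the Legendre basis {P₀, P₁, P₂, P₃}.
(-7/3)P₀ + (-12/5)P₁ + (4/3)P₂ + (2/5)P₃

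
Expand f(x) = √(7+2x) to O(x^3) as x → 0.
sqrt(7) + sqrt(7)*x/7 - sqrt(7)*x**2/98 + O(x**3)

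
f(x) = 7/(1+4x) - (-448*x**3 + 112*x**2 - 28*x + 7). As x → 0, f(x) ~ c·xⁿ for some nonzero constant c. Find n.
4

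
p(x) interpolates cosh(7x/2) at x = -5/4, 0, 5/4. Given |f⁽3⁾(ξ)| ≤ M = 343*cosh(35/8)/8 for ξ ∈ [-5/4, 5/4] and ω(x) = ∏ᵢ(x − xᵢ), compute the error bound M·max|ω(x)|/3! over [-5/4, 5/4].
42875*sqrt(3)*cosh(35/8)/13824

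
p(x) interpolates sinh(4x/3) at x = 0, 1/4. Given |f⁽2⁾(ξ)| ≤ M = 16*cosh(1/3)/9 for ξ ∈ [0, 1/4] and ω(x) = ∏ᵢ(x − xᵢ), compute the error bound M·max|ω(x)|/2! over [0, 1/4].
cosh(1/3)/72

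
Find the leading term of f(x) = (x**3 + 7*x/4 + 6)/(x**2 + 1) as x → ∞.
x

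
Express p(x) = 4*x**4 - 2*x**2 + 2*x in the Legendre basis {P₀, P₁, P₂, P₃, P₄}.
(2/15)P₀ + (2)P₁ + (20/21)P₂ + (32/35)P₄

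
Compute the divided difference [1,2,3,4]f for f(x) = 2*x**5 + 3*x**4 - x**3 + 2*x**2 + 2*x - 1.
159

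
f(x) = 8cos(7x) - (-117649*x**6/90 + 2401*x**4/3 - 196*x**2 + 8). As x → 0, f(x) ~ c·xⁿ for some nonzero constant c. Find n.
8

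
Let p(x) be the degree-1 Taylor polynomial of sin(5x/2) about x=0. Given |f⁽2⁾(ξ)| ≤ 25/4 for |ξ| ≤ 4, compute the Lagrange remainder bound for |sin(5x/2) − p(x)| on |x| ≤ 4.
50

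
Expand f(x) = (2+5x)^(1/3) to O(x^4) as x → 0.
2**(1/3) + 5*2**(1/3)*x/6 - 25*2**(1/3)*x**2/36 + 625*2**(1/3)*x**3/648 + O(x**4)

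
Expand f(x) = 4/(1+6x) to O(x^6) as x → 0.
4 - 24*x + 144*x**2 - 864*x**3 + 5184*x**4 - 31104*x**5 + O(x**6)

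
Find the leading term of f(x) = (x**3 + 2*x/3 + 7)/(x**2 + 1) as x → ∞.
x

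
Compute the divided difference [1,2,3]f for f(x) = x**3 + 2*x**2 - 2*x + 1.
8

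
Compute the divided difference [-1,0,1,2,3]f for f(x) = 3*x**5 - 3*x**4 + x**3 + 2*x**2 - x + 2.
12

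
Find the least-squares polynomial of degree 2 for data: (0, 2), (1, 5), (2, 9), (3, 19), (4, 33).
12/5 + (-2/5)x + (2)x²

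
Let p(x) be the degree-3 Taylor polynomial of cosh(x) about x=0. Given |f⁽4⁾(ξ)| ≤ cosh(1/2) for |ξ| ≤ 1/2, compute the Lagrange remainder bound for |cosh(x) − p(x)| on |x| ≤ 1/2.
cosh(1/2)/384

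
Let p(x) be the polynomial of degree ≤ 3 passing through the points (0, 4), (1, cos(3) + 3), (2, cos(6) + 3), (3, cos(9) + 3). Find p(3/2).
9*cos(3)/16 - cos(9)/16 + 9*cos(6)/16 + 47/16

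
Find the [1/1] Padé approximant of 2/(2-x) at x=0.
1/(1 - x/2)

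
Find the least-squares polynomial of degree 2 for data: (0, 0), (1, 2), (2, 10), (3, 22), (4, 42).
4/35 + (-36/35)x + (20/7)x²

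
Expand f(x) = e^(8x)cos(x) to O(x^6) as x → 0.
1 + 8*x + 63*x**2/2 + 244*x**3/3 + 3713*x**4/24 + 3461*x**5/15 + O(x**6)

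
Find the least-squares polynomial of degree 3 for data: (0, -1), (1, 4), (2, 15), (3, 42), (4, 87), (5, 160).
-59/63 + (586/189)x + (4/9)x² + (29/27)x³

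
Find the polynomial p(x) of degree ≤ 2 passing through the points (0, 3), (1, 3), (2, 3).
3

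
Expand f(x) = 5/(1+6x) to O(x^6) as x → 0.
5 - 30*x + 180*x**2 - 1080*x**3 + 6480*x**4 - 38880*x**5 + O(x**6)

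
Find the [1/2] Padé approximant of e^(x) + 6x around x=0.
(2017*x/291 + 1)/(-11*x**2/582 - 20*x/291 + 1)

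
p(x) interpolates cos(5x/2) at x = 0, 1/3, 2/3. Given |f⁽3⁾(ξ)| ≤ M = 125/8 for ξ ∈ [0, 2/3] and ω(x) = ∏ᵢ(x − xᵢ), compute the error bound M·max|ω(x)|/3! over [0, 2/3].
125*sqrt(3)/5832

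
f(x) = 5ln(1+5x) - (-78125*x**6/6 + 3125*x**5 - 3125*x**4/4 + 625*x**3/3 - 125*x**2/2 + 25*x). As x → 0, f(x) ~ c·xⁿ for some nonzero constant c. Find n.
7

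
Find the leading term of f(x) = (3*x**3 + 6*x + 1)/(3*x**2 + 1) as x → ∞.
x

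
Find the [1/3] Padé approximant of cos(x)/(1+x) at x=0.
(1 - 5*x/12)/(7*x**3/24 + x**2/12 + 7*x/12 + 1)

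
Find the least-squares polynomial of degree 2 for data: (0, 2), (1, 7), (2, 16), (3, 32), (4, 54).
79/35 + (83/70)x + (41/14)x²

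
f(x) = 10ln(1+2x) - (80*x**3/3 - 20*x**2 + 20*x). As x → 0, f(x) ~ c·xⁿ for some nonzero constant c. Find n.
4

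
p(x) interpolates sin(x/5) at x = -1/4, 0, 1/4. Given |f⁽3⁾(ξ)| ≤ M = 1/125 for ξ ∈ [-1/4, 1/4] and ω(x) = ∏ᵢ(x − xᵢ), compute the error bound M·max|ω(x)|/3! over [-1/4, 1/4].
sqrt(3)/216000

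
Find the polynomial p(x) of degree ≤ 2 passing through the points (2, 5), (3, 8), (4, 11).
3*x - 1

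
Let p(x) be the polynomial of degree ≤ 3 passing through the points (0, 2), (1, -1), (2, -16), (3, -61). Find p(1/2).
7/8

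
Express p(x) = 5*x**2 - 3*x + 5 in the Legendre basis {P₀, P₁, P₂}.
(20/3)P₀ + (-3)P₁ + (10/3)P₂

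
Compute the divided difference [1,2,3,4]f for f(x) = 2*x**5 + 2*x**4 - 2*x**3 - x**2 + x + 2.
148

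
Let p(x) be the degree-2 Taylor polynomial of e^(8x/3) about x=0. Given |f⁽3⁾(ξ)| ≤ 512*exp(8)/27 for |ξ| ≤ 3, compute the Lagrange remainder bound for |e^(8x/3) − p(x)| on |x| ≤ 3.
256*exp(8)/3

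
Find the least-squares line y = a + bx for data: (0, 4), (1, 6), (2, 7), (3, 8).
a = 43/10, b = 13/10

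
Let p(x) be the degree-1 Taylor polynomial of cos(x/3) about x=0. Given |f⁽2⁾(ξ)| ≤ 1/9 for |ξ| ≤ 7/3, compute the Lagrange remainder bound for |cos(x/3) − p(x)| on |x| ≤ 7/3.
49/162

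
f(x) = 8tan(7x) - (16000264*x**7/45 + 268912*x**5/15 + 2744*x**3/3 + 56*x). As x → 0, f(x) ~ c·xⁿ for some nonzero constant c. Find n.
9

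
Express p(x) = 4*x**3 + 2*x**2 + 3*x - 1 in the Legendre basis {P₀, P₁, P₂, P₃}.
(-1/3)P₀ + (27/5)P₁ + (4/3)P₂ + (8/5)P₃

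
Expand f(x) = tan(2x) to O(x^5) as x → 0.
2*x + 8*x**3/3 + O(x**5)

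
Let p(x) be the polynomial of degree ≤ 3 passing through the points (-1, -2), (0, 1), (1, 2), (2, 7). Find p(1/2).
11/8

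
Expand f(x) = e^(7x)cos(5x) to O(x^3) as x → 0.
1 + 7*x + 12*x**2 + O(x**3)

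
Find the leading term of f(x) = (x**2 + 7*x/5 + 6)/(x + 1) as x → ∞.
x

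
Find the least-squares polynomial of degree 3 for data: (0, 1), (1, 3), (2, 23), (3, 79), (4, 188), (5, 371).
115/126 + (-31/108)x + (-59/126)x² + (331/108)x³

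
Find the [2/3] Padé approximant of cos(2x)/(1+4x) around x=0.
(1 - 5*x**2/3)/(4*x**3/3 + x**2/3 + 4*x + 1)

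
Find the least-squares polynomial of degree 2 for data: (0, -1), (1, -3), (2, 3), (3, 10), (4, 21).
-54/35 + (-141/70)x + (27/14)x²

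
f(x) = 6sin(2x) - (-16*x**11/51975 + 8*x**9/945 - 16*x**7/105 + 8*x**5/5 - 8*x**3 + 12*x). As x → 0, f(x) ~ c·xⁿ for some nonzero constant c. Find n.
13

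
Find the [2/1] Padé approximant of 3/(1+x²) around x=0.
3 - 3*x**2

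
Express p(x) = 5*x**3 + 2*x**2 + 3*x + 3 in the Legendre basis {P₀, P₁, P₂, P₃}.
(11/3)P₀ + (6)P₁ + (4/3)P₂ + (2)P₃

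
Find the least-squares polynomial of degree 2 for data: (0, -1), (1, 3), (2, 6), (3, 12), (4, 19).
-5/7 + (163/70)x + (9/14)x²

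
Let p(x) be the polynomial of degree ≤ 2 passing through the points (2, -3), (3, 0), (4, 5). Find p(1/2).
-15/4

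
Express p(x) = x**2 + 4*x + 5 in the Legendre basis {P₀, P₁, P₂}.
(16/3)P₀ + (4)P₁ + (2/3)P₂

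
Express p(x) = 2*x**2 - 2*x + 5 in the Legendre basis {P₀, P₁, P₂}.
(17/3)P₀ + (-2)P₁ + (4/3)P₂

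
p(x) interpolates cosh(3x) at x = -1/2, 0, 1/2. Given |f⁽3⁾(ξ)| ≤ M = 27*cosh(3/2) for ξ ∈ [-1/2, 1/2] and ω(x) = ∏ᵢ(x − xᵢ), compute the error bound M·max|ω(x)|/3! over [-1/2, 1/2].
sqrt(3)*cosh(3/2)/8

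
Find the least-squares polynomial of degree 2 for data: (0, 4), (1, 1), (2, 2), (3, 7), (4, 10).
122/35 + (-97/35)x + (8/7)x²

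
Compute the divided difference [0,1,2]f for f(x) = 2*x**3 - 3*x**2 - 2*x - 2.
3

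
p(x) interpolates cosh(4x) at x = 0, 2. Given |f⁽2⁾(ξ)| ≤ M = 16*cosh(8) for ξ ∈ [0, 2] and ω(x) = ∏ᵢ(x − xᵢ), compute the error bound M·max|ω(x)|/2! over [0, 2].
8*cosh(8)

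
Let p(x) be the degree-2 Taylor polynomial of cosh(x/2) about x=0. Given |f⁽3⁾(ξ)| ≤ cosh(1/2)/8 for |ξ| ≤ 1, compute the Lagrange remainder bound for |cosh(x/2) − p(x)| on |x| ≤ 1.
cosh(1/2)/48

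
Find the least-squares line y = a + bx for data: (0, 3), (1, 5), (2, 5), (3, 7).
a = 16/5, b = 6/5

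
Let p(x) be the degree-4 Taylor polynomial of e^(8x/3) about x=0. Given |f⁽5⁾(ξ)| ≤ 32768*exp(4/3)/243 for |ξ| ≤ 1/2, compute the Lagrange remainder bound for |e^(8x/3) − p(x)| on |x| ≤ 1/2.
128*exp(4/3)/3645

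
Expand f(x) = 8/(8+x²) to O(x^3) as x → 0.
1 - x**2/8 + O(x**3)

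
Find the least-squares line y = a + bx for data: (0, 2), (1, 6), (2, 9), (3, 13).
a = 21/10, b = 18/5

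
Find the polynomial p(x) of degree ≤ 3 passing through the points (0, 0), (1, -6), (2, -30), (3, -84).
-2*x**3 - 3*x**2 - x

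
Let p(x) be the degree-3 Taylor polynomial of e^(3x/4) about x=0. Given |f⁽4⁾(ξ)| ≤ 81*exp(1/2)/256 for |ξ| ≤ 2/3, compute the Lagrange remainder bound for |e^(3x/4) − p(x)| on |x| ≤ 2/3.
exp(1/2)/384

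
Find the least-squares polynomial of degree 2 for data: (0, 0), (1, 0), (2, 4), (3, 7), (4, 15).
-2/35 + (-41/70)x + (15/14)x²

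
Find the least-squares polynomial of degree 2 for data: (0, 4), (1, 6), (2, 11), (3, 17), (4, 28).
144/35 + (33/70)x + (19/14)x²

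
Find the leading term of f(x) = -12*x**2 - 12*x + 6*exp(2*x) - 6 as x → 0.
8*x**3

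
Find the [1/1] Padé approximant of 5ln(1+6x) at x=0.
30*x/(3*x + 1)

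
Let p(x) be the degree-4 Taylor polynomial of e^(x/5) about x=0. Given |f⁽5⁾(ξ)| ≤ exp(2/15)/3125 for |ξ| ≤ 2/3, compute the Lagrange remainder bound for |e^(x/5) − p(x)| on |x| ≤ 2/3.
4*exp(2/15)/11390625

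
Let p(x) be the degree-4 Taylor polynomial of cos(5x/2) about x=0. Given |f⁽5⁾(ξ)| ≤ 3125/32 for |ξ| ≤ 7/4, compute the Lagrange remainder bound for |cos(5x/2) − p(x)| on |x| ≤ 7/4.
10504375/786432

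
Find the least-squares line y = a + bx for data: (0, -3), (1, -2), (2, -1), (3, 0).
a = -3, b = 1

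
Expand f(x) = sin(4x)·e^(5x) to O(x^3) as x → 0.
4*x + 20*x**2 + O(x**3)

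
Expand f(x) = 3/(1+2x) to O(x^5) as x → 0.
3 - 6*x + 12*x**2 - 24*x**3 + 48*x**4 + O(x**5)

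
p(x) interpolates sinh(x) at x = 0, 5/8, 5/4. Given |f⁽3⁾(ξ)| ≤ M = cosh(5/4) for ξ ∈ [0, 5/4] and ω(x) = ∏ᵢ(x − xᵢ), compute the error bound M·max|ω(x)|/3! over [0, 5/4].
125*sqrt(3)*cosh(5/4)/13824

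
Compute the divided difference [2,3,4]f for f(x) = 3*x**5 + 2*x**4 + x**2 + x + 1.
966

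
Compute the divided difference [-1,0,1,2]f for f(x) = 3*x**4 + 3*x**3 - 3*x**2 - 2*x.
9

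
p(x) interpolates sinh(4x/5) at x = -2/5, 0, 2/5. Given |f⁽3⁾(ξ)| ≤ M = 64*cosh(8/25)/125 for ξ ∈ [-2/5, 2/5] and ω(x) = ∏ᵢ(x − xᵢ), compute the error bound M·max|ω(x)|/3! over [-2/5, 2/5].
512*sqrt(3)*cosh(8/25)/421875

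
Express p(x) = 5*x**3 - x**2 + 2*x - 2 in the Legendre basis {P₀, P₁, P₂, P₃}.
(-7/3)P₀ + (5)P₁ + (-2/3)P₂ + (2)P₃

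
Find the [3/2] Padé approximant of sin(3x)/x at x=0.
(3 - 63*x**2/20)/(9*x**2/20 + 1)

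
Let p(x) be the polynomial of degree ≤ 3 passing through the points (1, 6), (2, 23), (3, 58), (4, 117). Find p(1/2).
19/8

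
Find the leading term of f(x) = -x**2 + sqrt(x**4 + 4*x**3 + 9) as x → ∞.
2*x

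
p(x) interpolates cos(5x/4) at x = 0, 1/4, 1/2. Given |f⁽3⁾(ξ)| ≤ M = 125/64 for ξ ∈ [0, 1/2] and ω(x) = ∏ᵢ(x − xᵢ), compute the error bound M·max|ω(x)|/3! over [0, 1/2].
125*sqrt(3)/110592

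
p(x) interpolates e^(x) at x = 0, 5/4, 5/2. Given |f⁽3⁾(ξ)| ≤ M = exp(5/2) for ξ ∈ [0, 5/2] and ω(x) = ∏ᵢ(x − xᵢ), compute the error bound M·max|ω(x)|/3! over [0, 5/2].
125*sqrt(3)*exp(5/2)/1728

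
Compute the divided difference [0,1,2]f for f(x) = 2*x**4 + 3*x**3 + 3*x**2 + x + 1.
26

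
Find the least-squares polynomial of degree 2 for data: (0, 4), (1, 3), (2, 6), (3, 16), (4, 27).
134/35 + (-207/70)x + (31/14)x²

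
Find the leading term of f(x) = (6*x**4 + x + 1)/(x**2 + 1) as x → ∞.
6*x**2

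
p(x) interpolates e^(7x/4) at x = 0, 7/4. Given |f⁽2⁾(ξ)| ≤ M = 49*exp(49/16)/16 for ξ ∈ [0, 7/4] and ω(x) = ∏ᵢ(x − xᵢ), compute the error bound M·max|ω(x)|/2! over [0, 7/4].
2401*exp(49/16)/2048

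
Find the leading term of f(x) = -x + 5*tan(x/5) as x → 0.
x**3/75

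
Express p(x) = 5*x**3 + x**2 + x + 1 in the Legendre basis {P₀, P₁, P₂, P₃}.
(4/3)P₀ + (4)P₁ + (2/3)P₂ + (2)P₃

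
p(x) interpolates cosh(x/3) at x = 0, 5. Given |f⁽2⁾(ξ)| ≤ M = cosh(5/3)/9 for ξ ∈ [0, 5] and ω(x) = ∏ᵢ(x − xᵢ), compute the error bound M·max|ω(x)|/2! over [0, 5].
25*cosh(5/3)/72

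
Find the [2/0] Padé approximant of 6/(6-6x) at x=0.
x**2 + x + 1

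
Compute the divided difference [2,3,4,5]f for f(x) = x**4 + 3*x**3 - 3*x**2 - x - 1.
17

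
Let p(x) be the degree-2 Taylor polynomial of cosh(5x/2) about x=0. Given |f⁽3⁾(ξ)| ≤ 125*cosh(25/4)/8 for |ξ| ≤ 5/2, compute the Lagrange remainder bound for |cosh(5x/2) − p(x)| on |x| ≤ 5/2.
15625*cosh(25/4)/384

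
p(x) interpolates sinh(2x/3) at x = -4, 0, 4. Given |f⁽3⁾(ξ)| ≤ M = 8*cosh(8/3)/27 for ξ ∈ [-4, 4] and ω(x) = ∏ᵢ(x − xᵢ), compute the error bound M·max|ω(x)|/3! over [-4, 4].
512*sqrt(3)*cosh(8/3)/729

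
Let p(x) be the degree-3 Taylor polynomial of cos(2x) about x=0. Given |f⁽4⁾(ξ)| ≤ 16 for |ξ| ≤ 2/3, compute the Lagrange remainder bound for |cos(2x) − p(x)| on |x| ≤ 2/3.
32/243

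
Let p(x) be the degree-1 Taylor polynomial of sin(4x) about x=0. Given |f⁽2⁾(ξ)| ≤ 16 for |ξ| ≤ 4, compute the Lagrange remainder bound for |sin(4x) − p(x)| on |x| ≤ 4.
128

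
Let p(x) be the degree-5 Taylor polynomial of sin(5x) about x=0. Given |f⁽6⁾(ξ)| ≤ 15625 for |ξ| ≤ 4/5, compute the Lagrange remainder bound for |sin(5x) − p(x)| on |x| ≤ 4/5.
256/45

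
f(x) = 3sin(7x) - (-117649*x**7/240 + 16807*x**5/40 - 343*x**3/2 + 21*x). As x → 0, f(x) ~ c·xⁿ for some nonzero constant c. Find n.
9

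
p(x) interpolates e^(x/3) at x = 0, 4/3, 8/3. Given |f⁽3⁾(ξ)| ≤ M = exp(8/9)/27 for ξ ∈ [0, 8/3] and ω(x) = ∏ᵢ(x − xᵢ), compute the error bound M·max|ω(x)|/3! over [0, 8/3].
64*sqrt(3)*exp(8/9)/19683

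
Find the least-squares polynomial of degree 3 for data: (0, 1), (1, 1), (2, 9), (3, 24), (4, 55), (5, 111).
38/63 + (667/378)x + (-143/126)x² + (28/27)x³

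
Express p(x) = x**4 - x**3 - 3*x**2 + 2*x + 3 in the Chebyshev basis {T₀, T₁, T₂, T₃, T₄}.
(15/8)T₀ + (5/4)T₁ - T₂ + (-1/4)T₃ + (1/8)T₄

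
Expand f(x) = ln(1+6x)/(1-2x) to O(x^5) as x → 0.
6*x - 6*x**2 + 60*x**3 - 204*x**4 + O(x**5)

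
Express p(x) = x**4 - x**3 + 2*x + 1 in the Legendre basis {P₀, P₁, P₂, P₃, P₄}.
(6/5)P₀ + (7/5)P₁ + (4/7)P₂ + (-2/5)P₃ + (8/35)P₄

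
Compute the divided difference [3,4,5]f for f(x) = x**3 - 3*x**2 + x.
9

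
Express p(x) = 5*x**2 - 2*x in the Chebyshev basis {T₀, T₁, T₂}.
(5/2)T₀ + (-2)T₁ + (5/2)T₂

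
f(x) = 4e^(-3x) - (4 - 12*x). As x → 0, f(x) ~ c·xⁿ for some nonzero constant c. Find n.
2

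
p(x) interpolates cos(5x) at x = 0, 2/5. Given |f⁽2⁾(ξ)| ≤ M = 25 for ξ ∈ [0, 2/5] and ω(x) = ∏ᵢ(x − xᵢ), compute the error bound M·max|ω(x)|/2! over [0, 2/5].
1/2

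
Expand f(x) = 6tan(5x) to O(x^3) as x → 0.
30*x + O(x**3)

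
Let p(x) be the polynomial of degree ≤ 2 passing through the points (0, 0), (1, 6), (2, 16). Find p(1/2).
5/2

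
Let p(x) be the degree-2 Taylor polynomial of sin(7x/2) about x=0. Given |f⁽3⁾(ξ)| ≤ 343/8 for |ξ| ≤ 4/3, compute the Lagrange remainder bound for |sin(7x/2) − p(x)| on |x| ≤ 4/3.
1372/81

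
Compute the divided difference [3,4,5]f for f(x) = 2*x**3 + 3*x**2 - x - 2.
27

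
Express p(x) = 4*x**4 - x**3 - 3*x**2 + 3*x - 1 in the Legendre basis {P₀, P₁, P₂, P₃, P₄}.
(-6/5)P₀ + (12/5)P₁ + (2/7)P₂ + (-2/5)P₃ + (32/35)P₄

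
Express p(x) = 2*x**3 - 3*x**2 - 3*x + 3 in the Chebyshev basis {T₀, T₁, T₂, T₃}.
(3/2)T₀ + (-3/2)T₁ + (-3/2)T₂ + (1/2)T₃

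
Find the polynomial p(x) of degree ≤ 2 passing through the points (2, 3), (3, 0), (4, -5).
-x**2 + 2*x + 3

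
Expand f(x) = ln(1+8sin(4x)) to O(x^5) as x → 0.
32*x - 512*x**2 + 32512*x**3/3 - 778240*x**4/3 + O(x**5)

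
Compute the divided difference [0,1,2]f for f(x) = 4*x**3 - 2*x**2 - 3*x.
10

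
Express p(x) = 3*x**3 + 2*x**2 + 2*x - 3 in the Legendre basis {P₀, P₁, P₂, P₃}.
(-7/3)P₀ + (19/5)P₁ + (4/3)P₂ + (6/5)P₃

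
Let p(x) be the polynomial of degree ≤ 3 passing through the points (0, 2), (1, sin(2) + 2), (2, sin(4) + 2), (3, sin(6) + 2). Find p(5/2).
15*sin(4)/16 - 5*sin(2)/16 + 5*sin(6)/16 + 2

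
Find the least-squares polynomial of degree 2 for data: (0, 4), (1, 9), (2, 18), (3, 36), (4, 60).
151/35 + (33/70)x + (47/14)x²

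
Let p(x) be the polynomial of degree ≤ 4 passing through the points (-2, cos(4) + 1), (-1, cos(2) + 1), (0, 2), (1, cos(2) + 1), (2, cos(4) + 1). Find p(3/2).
21*cos(2)/16 + 15*cos(4)/64 + 29/64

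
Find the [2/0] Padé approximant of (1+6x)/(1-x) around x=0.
7*x**2 + 7*x + 1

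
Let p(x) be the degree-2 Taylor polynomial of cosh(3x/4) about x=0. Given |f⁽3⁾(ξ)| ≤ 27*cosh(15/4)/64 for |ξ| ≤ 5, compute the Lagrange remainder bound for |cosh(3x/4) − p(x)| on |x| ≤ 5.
1125*cosh(15/4)/128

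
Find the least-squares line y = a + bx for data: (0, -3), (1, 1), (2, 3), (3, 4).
a = -11/5, b = 23/10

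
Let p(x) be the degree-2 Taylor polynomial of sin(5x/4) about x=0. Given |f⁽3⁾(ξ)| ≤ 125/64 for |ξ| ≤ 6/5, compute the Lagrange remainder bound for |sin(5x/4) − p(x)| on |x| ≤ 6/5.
9/16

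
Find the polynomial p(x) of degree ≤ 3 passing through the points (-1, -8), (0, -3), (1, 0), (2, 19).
3*x**3 - x**2 + x - 3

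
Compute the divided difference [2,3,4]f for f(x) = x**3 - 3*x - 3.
9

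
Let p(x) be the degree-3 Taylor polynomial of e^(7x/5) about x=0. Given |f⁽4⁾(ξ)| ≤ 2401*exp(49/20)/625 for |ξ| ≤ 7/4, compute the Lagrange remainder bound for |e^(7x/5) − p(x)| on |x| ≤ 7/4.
5764801*exp(49/20)/3840000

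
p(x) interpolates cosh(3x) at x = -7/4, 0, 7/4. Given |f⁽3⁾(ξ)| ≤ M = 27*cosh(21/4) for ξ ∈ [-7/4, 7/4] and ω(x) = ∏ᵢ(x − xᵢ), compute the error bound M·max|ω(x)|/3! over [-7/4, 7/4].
343*sqrt(3)*cosh(21/4)/64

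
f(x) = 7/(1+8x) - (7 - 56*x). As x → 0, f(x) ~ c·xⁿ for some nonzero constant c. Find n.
2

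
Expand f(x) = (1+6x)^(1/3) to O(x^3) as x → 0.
1 + 2*x - 4*x**2 + O(x**3)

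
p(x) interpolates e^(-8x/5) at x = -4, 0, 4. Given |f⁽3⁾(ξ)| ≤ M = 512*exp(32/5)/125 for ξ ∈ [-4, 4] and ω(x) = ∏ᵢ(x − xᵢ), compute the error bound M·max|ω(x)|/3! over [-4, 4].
32768*sqrt(3)*exp(32/5)/3375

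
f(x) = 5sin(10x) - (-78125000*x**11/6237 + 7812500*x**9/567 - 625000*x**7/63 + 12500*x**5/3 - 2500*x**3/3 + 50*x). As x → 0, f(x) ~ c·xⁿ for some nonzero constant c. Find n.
13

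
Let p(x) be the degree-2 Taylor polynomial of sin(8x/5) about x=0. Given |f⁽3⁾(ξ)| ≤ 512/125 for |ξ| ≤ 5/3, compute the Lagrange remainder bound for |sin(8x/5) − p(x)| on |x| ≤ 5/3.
256/81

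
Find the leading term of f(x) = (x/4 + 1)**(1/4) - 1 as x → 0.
x/16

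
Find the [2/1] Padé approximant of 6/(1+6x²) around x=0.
6 - 36*x**2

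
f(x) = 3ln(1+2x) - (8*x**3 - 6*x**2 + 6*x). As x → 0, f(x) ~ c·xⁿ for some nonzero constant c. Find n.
4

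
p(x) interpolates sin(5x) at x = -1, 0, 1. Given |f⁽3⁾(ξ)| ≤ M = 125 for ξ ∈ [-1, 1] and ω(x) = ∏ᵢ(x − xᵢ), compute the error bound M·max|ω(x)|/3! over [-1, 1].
125*sqrt(3)/27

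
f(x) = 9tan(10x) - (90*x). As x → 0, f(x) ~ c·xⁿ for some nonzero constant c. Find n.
3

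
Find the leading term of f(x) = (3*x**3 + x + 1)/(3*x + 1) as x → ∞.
x**2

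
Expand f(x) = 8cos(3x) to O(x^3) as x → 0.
8 - 36*x**2 + O(x**3)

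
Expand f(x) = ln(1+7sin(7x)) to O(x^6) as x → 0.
49*x - 2401*x**2/2 + 232897*x**3/6 - 17059105*x**4/12 + 1332845521*x**5/24 + O(x**6)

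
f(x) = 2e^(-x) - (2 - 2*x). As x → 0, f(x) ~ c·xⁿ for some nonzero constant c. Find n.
2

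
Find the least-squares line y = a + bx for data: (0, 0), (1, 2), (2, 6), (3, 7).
a = 0, b = 5/2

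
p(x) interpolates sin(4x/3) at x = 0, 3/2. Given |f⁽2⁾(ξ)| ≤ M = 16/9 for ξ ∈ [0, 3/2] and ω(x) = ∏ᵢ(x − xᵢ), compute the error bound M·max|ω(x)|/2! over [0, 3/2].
1/2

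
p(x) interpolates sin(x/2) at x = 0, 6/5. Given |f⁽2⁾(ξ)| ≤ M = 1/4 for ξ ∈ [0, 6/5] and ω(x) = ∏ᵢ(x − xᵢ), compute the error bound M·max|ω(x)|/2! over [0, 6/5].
9/200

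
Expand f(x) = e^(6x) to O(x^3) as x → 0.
1 + 6*x + 18*x**2 + O(x**3)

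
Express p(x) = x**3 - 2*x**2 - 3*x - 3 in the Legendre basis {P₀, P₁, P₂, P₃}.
(-11/3)P₀ + (-12/5)P₁ + (-4/3)P₂ + (2/5)P₃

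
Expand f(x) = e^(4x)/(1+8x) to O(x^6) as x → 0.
1 - 4*x + 40*x**2 - 928*x**3/3 + 7456*x**4/3 - 298112*x**5/15 + O(x**6)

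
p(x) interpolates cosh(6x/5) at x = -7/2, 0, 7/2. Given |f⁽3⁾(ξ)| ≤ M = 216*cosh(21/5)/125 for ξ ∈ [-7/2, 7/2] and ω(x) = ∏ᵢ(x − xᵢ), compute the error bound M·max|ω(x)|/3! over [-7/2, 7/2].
343*sqrt(3)*cosh(21/5)/125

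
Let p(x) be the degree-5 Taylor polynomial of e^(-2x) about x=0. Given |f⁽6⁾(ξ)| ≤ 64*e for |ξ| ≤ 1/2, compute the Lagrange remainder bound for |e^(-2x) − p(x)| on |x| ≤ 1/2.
e/720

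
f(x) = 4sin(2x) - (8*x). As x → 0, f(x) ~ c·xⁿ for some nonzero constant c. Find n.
3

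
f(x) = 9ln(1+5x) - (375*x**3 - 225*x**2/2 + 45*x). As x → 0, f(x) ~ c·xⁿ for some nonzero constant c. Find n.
4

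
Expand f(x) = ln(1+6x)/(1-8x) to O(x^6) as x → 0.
6*x + 30*x**2 + 312*x**3 + 2172*x**4 + 94656*x**5/5 + O(x**6)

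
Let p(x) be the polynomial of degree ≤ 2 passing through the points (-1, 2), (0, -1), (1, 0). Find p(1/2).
-1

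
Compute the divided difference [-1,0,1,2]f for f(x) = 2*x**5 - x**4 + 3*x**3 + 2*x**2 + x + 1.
11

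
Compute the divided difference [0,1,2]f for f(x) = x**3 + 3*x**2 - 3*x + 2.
6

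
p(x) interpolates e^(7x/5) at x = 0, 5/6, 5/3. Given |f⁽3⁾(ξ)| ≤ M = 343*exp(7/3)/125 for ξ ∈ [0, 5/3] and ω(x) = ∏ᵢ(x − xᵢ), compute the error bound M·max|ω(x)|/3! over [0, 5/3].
343*sqrt(3)*exp(7/3)/5832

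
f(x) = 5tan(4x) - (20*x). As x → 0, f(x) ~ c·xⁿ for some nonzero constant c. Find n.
3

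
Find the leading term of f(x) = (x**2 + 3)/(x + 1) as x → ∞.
x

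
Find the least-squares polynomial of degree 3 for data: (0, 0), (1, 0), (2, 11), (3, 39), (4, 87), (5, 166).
-17/126 + (-2029/756)x + (134/63)x² + (109/108)x³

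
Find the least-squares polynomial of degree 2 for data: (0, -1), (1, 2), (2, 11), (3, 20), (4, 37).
-1 + (7/5)x + (2)x²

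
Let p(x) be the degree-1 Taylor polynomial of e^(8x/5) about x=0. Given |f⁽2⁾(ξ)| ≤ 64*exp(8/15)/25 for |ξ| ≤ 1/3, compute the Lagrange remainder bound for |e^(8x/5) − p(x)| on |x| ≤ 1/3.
32*exp(8/15)/225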